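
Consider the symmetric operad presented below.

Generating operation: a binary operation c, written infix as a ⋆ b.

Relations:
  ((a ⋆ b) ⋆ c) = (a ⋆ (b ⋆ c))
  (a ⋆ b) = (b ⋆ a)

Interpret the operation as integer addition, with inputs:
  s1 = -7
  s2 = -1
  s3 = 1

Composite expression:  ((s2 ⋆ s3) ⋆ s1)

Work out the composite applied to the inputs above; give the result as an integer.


-7

(s2 ⋆ s3) = 0
((s2 ⋆ s3) ⋆ s1) = -7


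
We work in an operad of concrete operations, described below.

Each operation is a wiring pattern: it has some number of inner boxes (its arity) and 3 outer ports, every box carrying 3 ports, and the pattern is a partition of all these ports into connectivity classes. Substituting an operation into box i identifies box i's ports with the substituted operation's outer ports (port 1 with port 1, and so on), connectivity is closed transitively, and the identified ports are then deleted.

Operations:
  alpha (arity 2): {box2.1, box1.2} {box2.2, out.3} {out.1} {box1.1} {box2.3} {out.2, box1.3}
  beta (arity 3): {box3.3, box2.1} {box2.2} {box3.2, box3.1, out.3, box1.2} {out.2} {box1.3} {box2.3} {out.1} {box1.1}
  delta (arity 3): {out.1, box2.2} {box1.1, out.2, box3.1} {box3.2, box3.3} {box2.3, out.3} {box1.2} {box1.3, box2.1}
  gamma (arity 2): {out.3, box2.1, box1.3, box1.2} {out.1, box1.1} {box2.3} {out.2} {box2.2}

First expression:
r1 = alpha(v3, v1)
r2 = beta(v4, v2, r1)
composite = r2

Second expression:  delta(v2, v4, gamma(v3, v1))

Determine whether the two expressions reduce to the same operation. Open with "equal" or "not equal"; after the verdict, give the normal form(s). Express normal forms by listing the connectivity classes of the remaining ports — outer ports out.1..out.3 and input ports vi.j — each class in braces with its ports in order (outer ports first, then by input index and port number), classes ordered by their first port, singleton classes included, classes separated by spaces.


not equal; the first gives {out.1} {out.2} {out.3, v3.3, v4.2} {v1.1, v3.2} {v1.2, v2.1} {v1.3} {v2.2} {v2.3} {v3.1} {v4.1} {v4.3} and the second {out.1, v4.2} {out.2, v2.1, v3.1} {out.3, v4.3} {v1.1, v3.2, v3.3} {v1.2} {v1.3} {v2.2} {v2.3, v4.1}

Reducing the first expression gives {out.1} {out.2} {out.3, v3.3, v4.2} {v1.1, v3.2} {v1.2, v2.1} {v1.3} {v2.2} {v2.3} {v3.1} {v4.1} {v4.3}
Reducing the second expression gives {out.1, v4.2} {out.2, v2.1, v3.1} {out.3, v4.3} {v1.1, v3.2, v3.3} {v1.2} {v1.3} {v2.2} {v2.3, v4.1}
The forms do not match — not equal.


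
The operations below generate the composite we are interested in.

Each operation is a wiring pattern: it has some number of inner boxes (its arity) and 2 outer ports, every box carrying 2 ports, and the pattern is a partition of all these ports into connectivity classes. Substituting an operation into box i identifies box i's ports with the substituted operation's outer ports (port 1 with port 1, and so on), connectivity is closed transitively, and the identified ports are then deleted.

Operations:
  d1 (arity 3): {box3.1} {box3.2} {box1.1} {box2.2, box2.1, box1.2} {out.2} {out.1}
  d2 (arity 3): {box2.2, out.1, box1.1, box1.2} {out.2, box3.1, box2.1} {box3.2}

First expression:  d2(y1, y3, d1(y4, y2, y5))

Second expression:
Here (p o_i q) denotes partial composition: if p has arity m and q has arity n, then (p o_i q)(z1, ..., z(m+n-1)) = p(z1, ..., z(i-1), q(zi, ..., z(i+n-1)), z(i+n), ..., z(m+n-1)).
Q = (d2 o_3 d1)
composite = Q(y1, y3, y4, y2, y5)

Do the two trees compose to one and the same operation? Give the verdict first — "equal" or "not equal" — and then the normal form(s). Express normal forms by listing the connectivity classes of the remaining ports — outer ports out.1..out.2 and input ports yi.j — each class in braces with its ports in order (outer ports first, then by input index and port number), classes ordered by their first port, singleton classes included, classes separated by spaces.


Normal form of the first expression: {out.1, y1.1, y1.2, y3.2} {out.2, y3.1} {y2.1, y2.2, y4.2} {y4.1} {y5.1} {y5.2}
Normal form of the second expression: {out.1, y1.1, y1.2, y3.2} {out.2, y3.1} {y2.1, y2.2, y4.2} {y4.1} {y5.1} {y5.2}
Same normal form: equal.

equal — both sides give {out.1, y1.1, y1.2, y3.2} {out.2, y3.1} {y2.1, y2.2, y4.2} {y4.1} {y5.1} {y5.2}


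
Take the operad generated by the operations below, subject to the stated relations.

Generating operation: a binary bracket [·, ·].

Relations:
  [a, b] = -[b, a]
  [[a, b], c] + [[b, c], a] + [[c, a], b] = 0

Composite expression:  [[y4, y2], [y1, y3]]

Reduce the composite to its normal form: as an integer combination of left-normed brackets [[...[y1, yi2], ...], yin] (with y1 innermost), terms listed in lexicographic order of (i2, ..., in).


[[[y1, y3], y2], y4] - [[[y1, y3], y4], y2]

Skip Jacobi rewriting: expand, keep y1-initial words, read off terms.
Composite bracket: [[y4, y2], [y1, y3]]
Expanding via [a, b] = ab - ba: 8 signed words (2^3 = 8).
Only words starting with y1 matter:
  the word y1y3y2y4 carries sign +1 and contributes +[[[y1, y3], y2], y4]
  the word y1y3y4y2 carries sign -1 and contributes -[[[y1, y3], y4], y2]


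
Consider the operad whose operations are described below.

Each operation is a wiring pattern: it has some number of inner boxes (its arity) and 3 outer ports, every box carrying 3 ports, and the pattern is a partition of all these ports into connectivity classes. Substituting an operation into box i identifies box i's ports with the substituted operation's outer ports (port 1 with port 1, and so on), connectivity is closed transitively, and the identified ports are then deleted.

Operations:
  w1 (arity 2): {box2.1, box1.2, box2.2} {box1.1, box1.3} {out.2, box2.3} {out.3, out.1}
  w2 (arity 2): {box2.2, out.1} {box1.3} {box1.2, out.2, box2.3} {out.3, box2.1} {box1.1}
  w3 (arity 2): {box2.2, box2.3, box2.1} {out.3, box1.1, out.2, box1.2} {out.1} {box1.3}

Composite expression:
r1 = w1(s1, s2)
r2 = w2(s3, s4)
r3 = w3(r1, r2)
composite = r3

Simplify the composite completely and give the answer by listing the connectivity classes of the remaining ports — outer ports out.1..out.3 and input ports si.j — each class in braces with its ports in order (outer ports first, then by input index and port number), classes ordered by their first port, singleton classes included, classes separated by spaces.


{out.1} {out.2, out.3, s2.3} {s1.1, s1.3} {s1.2, s2.1, s2.2} {s3.1} {s3.2, s4.1, s4.2, s4.3} {s3.3}

Connectivity passes through glued w3-boundaries; trace each wire chain.
composing w1 on (s1, s2), with out.j its own outer ports: {out.1, out.3} {out.2, s2.3} {s1.1, s1.3} {s1.2, s2.1, s2.2}
composing w2 on (s3, s4), with out.j its own outer ports: {out.1, s4.2} {out.2, s3.2, s4.3} {out.3, s4.1} {s3.1} {s3.3}
composing w3 on (s1, s2, s3, s4), with out.j its own outer ports: {out.1} {out.2, out.3, s2.3} {s1.1, s1.3} {s1.2, s2.1, s2.2} {s3.1} {s3.2, s4.1, s4.2, s4.3} {s3.3}


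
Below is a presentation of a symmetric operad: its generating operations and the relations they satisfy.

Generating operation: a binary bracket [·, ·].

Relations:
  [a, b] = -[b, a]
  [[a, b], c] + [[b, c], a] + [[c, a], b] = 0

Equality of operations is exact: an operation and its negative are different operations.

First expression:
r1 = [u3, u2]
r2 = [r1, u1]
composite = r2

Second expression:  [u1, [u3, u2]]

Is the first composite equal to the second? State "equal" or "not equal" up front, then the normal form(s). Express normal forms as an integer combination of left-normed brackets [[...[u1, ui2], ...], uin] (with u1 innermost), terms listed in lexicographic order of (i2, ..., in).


Normal form of the first expression: [[u1, u2], u3] - [[u1, u3], u2]
Normal form of the second expression: -[[u1, u2], u3] + [[u1, u3], u2]
No match — not equal.

not equal; first: [[u1, u2], u3] - [[u1, u3], u2]; second: -[[u1, u2], u3] + [[u1, u3], u2]


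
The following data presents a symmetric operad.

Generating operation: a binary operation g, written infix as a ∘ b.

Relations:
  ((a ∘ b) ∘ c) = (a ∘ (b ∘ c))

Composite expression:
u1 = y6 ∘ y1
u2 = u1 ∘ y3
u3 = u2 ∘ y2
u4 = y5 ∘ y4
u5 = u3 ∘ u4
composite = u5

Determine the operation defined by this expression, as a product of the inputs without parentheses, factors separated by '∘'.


y6 ∘ y1 ∘ y3 ∘ y2 ∘ y5 ∘ y4

The g-tree's shape is irrelevant; the y-reading-order decides.
(y6 ∘ y1) reduces to y6 ∘ y1
((y6 ∘ y1) ∘ y3) reduces to y6 ∘ y1 ∘ y3
(((y6 ∘ y1) ∘ y3) ∘ y2) reduces to y6 ∘ y1 ∘ y3 ∘ y2
(y5 ∘ y4) reduces to y5 ∘ y4
((((y6 ∘ y1) ∘ y3) ∘ y2) ∘ (y5 ∘ y4)) reduces to y6 ∘ y1 ∘ y3 ∘ y2 ∘ y5 ∘ y4


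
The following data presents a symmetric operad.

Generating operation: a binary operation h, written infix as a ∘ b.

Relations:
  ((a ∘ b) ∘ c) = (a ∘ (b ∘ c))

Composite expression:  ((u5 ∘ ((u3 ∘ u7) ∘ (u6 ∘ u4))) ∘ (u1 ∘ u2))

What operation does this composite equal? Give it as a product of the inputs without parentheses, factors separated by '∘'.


u5 ∘ u3 ∘ u7 ∘ u6 ∘ u4 ∘ u1 ∘ u2

All parenthesizations of h agree; list the u-inputs left to right.
(u3 ∘ u7) unparenthesizes to u3 ∘ u7
(u6 ∘ u4) unparenthesizes to u6 ∘ u4
((u3 ∘ u7) ∘ (u6 ∘ u4)) unparenthesizes to u3 ∘ u7 ∘ u6 ∘ u4
(u5 ∘ ((u3 ∘ u7) ∘ (u6 ∘ u4))) unparenthesizes to u5 ∘ u3 ∘ u7 ∘ u6 ∘ u4
(u1 ∘ u2) unparenthesizes to u1 ∘ u2
((u5 ∘ ((u3 ∘ u7) ∘ (u6 ∘ u4))) ∘ (u1 ∘ u2)) unparenthesizes to u5 ∘ u3 ∘ u7 ∘ u6 ∘ u4 ∘ u1 ∘ u2


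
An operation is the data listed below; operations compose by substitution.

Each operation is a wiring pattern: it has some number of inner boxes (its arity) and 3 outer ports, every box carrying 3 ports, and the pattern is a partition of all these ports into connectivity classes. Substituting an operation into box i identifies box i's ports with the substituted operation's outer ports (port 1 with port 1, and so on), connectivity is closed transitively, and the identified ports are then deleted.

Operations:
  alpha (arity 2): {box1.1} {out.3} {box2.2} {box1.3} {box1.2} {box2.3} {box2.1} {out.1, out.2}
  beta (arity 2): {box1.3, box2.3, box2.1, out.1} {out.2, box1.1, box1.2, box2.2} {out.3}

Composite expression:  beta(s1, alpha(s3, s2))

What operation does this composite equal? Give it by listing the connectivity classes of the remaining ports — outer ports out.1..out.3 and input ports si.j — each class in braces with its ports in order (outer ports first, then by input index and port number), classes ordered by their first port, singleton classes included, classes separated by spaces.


{out.1, out.2, s1.1, s1.2, s1.3} {out.3} {s2.1} {s2.2} {s2.3} {s3.1} {s3.2} {s3.3}


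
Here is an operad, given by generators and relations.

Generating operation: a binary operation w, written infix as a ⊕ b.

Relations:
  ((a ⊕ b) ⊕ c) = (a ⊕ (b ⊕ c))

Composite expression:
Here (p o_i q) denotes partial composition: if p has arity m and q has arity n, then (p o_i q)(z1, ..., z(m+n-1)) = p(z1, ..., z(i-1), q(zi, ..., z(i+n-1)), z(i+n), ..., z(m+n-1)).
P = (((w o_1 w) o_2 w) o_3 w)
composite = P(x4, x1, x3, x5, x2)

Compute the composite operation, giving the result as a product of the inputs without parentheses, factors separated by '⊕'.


All parenthesizations of w agree; list the x-inputs left to right.
(x3 ⊕ x5) collapses to x3 ⊕ x5
(x1 ⊕ (x3 ⊕ x5)) collapses to x1 ⊕ x3 ⊕ x5
(x4 ⊕ (x1 ⊕ (x3 ⊕ x5))) collapses to x4 ⊕ x1 ⊕ x3 ⊕ x5
((x4 ⊕ (x1 ⊕ (x3 ⊕ x5))) ⊕ x2) collapses to x4 ⊕ x1 ⊕ x3 ⊕ x5 ⊕ x2

x4 ⊕ x1 ⊕ x3 ⊕ x5 ⊕ x2


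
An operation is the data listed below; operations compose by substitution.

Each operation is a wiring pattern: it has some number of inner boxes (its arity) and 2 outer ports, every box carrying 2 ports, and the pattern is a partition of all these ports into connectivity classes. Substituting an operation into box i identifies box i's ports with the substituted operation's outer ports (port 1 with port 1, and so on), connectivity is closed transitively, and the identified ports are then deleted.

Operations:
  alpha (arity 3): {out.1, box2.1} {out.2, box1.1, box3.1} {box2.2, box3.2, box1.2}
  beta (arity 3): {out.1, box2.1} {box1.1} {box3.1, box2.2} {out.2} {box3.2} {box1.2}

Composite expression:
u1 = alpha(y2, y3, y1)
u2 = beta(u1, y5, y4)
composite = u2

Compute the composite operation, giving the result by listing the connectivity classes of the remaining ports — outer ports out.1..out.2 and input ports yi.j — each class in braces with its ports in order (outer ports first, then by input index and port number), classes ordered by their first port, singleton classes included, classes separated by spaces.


{out.1, y5.1} {out.2} {y1.1, y2.1} {y1.2, y2.2, y3.2} {y3.1} {y4.1, y5.2} {y4.2}

Treat the ports identified at beta as solder joints: merge, then drop.
after alpha, the pattern on (y2, y3, y1) reads {out.1, y3.1} {out.2, y1.1, y2.1} {y1.2, y2.2, y3.2} (out.j = its outer ports)
after beta, the pattern on (y2, y3, y1, y5, y4) reads {out.1, y5.1} {out.2} {y1.1, y2.1} {y1.2, y2.2, y3.2} {y3.1} {y4.1, y5.2} {y4.2} (out.j = its outer ports)


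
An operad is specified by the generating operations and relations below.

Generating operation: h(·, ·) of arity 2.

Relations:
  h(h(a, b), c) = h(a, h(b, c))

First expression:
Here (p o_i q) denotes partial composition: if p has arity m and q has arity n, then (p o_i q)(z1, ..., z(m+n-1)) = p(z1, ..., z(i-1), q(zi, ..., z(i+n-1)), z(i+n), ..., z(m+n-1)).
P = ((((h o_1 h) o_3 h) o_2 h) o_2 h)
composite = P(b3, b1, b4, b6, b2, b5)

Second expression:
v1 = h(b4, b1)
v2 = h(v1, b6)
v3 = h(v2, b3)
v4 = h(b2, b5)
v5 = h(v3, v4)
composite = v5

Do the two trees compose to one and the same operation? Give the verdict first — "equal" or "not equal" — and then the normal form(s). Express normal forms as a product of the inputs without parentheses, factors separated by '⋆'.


The first expression, normalized: b3 ⋆ b1 ⋆ b4 ⋆ b6 ⋆ b2 ⋆ b5
The second expression, normalized: b4 ⋆ b1 ⋆ b6 ⋆ b3 ⋆ b2 ⋆ b5
Distinct normal forms: not equal.

not equal; the first gives b3 ⋆ b1 ⋆ b4 ⋆ b6 ⋆ b2 ⋆ b5 and the second b4 ⋆ b1 ⋆ b6 ⋆ b3 ⋆ b2 ⋆ b5


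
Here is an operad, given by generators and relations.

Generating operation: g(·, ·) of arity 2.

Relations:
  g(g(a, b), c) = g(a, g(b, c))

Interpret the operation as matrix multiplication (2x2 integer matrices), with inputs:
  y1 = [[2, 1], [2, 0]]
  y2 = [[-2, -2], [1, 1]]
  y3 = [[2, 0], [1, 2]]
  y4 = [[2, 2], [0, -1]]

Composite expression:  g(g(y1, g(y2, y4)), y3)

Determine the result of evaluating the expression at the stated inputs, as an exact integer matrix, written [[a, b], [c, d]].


g(y2, y4) = [[-4, -2], [2, 1]]
g(y1, g(y2, y4)) = [[-6, -3], [-8, -4]]
g(g(y1, g(y2, y4)), y3) = [[-15, -6], [-20, -8]]

[[-15, -6], [-20, -8]]


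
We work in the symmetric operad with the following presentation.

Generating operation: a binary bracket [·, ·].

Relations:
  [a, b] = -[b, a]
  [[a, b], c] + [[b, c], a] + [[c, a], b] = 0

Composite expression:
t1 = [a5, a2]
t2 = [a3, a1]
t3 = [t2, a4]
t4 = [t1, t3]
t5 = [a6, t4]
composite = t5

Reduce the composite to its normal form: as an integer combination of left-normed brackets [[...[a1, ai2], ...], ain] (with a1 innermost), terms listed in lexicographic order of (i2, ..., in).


Expand each bracket as ab - ba; the a1-initial words give the coefficients.
Composite bracket: [a6, [[a5, a2], [[a3, a1], a4]]]
Under [a, b] = ab - ba we get 32 signed associative words (2^5 = 32).
Coefficients come from the a1-initial words:
  the word a1a3a4a2a5a6 carries sign +1 and contributes +[[[[[a1, a3], a4], a2], a5], a6]
  the word a1a3a4a5a2a6 carries sign -1 and contributes -[[[[[a1, a3], a4], a5], a2], a6]

[[[[[a1, a3], a4], a2], a5], a6] - [[[[[a1, a3], a4], a5], a2], a6]


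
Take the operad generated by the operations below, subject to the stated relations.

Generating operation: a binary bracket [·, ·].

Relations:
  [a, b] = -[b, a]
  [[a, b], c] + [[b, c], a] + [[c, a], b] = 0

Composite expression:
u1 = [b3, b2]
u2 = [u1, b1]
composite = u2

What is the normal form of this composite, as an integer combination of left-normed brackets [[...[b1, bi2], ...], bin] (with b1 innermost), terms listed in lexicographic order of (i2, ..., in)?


[[b1, b2], b3] - [[b1, b3], b2]

In the tensor algebra, words opening b1 carry the b1-anchored form.
Composite bracket: [[b3, b2], b1]
Each bracket splits as ab - ba, giving 4 signed words (2^2 = 4).
Only words starting with b1 matter:
  b1b2b3 (sign +1) contributes +[[b1, b2], b3]
  b1b3b2 (sign -1) contributes -[[b1, b3], b2]


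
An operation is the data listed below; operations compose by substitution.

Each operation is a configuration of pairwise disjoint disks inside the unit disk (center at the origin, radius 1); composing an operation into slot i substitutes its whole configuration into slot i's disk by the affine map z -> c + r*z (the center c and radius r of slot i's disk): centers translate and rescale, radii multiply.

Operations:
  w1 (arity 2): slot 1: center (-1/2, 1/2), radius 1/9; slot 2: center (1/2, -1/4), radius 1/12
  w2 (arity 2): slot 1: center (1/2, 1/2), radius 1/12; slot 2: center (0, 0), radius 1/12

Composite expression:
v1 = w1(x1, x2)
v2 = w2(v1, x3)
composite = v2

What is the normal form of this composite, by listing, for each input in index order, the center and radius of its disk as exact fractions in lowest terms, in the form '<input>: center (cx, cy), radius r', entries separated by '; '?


Below w2, radii multiply path by path; the x-disk centers shift.
input x1: composing its 2 substitution steps yields center (11/24, 13/24), radius 1/108
input x2: composing its 2 substitution steps yields center (13/24, 23/48), radius 1/144
input x3: composing its 1 substitution step yields center (0, 0), radius 1/12

x1: center (11/24, 13/24), radius 1/108; x2: center (13/24, 23/48), radius 1/144; x3: center (0, 0), radius 1/12


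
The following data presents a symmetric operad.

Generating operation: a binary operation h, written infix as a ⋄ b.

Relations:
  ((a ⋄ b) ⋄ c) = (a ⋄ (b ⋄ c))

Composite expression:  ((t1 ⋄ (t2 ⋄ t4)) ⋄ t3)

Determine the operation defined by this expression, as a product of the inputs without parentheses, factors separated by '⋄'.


Associativity of h dissolves the nesting; only the t-input order survives.
(t2 ⋄ t4) flattens to t2 ⋄ t4
(t1 ⋄ (t2 ⋄ t4)) flattens to t1 ⋄ t2 ⋄ t4
((t1 ⋄ (t2 ⋄ t4)) ⋄ t3) flattens to t1 ⋄ t2 ⋄ t4 ⋄ t3

t1 ⋄ t2 ⋄ t4 ⋄ t3


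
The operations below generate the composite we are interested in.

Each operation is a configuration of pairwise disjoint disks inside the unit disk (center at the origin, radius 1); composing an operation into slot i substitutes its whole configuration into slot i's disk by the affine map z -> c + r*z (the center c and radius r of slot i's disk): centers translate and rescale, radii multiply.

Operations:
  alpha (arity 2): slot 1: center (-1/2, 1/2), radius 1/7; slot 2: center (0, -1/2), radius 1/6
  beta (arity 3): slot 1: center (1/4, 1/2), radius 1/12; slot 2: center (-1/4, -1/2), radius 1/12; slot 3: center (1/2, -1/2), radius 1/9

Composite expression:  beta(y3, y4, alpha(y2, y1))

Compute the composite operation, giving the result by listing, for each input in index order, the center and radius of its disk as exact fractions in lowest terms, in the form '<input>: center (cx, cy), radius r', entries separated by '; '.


y1: center (1/2, -5/9), radius 1/54; y2: center (4/9, -4/9), radius 1/63; y3: center (1/4, 1/2), radius 1/12; y4: center (-1/4, -1/2), radius 1/12


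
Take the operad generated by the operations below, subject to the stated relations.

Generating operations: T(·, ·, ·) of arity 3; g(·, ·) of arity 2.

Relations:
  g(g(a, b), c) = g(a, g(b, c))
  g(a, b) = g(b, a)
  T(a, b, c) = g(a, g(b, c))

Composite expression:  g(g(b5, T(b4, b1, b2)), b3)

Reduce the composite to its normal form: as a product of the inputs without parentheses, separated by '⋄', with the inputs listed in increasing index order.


Both nesting and order wash out for g; what remains is which b's occur.
T(b4, b1, b2) flattens to b4 ⋄ b1 ⋄ b2
g(b5, T(b4, b1, b2)) flattens to b5 ⋄ b4 ⋄ b1 ⋄ b2
g(g(b5, T(b4, b1, b2)), b3) flattens to b5 ⋄ b4 ⋄ b1 ⋄ b2 ⋄ b3
putting the inputs in ascending order: b1 ⋄ b2 ⋄ b3 ⋄ b4 ⋄ b5

b1 ⋄ b2 ⋄ b3 ⋄ b4 ⋄ b5


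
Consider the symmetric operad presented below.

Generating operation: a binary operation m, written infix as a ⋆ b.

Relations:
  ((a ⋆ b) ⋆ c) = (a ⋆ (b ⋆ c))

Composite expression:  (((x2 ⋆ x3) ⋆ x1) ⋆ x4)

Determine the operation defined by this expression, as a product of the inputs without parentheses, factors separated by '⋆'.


Key point: m is associative — brackets drop, the x-order remains.
(x2 ⋆ x3) collapses to x2 ⋆ x3
((x2 ⋆ x3) ⋆ x1) collapses to x2 ⋆ x3 ⋆ x1
(((x2 ⋆ x3) ⋆ x1) ⋆ x4) collapses to x2 ⋆ x3 ⋆ x1 ⋆ x4

x2 ⋆ x3 ⋆ x1 ⋆ x4


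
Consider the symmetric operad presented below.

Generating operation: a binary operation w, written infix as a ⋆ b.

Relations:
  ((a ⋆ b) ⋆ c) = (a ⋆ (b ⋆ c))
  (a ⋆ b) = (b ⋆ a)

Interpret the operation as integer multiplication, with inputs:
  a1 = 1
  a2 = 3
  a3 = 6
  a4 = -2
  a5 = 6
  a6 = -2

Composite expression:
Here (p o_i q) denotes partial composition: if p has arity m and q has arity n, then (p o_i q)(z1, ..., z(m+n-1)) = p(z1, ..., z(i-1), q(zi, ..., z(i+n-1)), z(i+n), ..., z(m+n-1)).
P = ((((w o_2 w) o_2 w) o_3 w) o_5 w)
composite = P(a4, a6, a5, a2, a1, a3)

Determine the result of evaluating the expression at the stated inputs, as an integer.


(a5 ⋆ a2) = 18
(a6 ⋆ (a5 ⋆ a2)) = -36
(a1 ⋆ a3) = 6
((a6 ⋆ (a5 ⋆ a2)) ⋆ (a1 ⋆ a3)) = -216
(a4 ⋆ ((a6 ⋆ (a5 ⋆ a2)) ⋆ (a1 ⋆ a3))) = 432

432


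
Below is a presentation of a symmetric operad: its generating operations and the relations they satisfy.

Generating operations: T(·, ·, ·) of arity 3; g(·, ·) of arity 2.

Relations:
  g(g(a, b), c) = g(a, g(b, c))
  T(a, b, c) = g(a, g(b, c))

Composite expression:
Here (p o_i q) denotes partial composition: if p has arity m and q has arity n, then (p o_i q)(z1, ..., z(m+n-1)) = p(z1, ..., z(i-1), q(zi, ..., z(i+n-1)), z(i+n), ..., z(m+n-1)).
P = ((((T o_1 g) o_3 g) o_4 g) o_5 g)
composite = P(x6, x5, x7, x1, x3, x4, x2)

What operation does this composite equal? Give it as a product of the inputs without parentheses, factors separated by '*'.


x6 * x5 * x7 * x1 * x3 * x4 * x2

All parenthesizations of T agree; list the x-inputs left to right.
g(x6, x5) unparenthesizes to x6 * x5
g(x3, x4) unparenthesizes to x3 * x4
g(x1, g(x3, x4)) unparenthesizes to x1 * x3 * x4
g(x7, g(x1, g(x3, x4))) unparenthesizes to x7 * x1 * x3 * x4
T(g(x6, x5), g(x7, g(x1, g(x3, x4))), x2) unparenthesizes to x6 * x5 * x7 * x1 * x3 * x4 * x2


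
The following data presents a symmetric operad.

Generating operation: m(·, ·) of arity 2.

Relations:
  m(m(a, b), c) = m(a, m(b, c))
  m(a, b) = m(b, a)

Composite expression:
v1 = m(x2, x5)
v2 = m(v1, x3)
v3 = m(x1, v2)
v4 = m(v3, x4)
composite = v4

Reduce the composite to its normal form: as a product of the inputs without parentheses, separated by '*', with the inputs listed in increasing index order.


x1 * x2 * x3 * x4 * x5


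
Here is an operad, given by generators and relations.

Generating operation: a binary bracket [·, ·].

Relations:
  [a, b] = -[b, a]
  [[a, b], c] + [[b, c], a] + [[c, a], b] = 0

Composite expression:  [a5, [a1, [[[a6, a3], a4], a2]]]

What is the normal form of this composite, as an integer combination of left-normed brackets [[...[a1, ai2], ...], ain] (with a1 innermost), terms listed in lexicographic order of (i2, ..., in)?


Antisymmetry and Jacobi reduce to a1-anchored left-normed brackets.
Composite bracket: [a5, [a1, [[[a6, a3], a4], a2]]]
Under [a, b] = ab - ba we get 32 signed associative words (2^5 = 32).
Words beginning with a1 determine it all:
  sign of a1a2a3a6a4a5 is -1, so it contributes -[[[[[a1, a2], a3], a6], a4], a5]
  sign of a1a2a4a3a6a5 is +1, so it contributes +[[[[[a1, a2], a4], a3], a6], a5]
  sign of a1a2a4a6a3a5 is -1, so it contributes -[[[[[a1, a2], a4], a6], a3], a5]
  sign of a1a2a6a3a4a5 is +1, so it contributes +[[[[[a1, a2], a6], a3], a4], a5]
  sign of a1a3a6a4a2a5 is +1, so it contributes +[[[[[a1, a3], a6], a4], a2], a5]
  sign of a1a4a3a6a2a5 is -1, so it contributes -[[[[[a1, a4], a3], a6], a2], a5]
  sign of a1a4a6a3a2a5 is +1, so it contributes +[[[[[a1, a4], a6], a3], a2], a5]
  sign of a1a6a3a4a2a5 is -1, so it contributes -[[[[[a1, a6], a3], a4], a2], a5]

-[[[[[a1, a2], a3], a6], a4], a5] + [[[[[a1, a2], a4], a3], a6], a5] - [[[[[a1, a2], a4], a6], a3], a5] + [[[[[a1, a2], a6], a3], a4], a5] + [[[[[a1, a3], a6], a4], a2], a5] - [[[[[a1, a4], a3], a6], a2], a5] + [[[[[a1, a4], a6], a3], a2], a5] - [[[[[a1, a6], a3], a4], a2], a5]


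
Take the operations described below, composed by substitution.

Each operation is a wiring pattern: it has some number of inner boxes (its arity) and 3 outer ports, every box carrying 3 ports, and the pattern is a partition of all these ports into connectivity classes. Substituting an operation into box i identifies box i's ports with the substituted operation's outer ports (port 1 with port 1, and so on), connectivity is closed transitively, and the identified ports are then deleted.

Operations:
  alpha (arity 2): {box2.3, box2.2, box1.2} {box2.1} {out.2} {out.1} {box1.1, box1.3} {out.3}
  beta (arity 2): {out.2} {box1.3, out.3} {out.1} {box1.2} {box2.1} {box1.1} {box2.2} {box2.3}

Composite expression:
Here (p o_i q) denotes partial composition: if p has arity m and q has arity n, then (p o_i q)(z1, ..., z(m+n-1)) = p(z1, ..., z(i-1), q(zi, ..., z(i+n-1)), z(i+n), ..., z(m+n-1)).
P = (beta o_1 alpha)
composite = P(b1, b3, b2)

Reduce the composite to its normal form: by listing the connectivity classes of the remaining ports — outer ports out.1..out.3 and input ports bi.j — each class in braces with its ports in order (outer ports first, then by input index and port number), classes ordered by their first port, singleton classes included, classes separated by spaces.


{out.1} {out.2} {out.3} {b1.1, b1.3} {b1.2, b3.2, b3.3} {b2.1} {b2.2} {b2.3} {b3.1}

Connectivity passes through glued beta-boundaries; trace each wire chain.
after alpha, the pattern on (b1, b3) reads {out.1} {out.2} {out.3} {b1.1, b1.3} {b1.2, b3.2, b3.3} {b3.1} (out.j = its outer ports)
after beta, the pattern on (b1, b3, b2) reads {out.1} {out.2} {out.3} {b1.1, b1.3} {b1.2, b3.2, b3.3} {b2.1} {b2.2} {b2.3} {b3.1} (out.j = its outer ports)


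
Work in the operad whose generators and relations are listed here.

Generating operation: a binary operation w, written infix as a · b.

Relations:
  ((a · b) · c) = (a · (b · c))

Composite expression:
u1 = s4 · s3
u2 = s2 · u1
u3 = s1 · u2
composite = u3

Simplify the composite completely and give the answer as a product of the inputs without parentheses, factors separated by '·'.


s1 · s2 · s4 · s3

Under associativity of w, the answer is the s's in reading order.
(s4 · s3) collapses to s4 · s3
(s2 · (s4 · s3)) collapses to s2 · s4 · s3
(s1 · (s2 · (s4 · s3))) collapses to s1 · s2 · s4 · s3


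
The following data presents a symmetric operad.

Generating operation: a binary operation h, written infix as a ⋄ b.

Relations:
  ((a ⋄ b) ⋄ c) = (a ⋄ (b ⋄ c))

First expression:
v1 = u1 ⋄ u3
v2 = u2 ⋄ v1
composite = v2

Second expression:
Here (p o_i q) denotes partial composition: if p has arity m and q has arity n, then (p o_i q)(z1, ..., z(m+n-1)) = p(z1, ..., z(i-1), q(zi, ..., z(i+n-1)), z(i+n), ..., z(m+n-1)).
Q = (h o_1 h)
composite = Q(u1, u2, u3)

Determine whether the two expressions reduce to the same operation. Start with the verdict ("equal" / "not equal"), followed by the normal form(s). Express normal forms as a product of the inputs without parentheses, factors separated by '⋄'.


not equal — first u2 ⋄ u1 ⋄ u3, second u1 ⋄ u2 ⋄ u3

In normal form, the first expression is u2 ⋄ u1 ⋄ u3
In normal form, the second expression is u1 ⋄ u2 ⋄ u3
The forms do not match — not equal.


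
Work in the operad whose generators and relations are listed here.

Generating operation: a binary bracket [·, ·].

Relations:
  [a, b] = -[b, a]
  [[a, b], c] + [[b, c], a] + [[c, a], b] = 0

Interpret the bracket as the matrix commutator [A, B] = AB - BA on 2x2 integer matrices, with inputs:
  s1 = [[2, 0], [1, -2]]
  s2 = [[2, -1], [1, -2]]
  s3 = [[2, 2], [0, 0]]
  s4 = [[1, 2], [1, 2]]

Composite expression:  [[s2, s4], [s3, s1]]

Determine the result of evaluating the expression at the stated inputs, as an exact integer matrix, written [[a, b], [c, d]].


[[-54, 20], [-32, 54]]

[s2, s4] = [[-3, 7], [-5, 3]]
[s3, s1] = [[2, -8], [-2, -2]]
[[s2, s4], [s3, s1]] = [[-54, 20], [-32, 54]]


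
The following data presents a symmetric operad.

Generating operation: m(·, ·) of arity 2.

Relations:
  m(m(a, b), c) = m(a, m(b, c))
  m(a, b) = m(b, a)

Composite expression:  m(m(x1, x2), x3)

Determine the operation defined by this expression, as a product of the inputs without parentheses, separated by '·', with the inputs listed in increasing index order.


x1 · x2 · x3


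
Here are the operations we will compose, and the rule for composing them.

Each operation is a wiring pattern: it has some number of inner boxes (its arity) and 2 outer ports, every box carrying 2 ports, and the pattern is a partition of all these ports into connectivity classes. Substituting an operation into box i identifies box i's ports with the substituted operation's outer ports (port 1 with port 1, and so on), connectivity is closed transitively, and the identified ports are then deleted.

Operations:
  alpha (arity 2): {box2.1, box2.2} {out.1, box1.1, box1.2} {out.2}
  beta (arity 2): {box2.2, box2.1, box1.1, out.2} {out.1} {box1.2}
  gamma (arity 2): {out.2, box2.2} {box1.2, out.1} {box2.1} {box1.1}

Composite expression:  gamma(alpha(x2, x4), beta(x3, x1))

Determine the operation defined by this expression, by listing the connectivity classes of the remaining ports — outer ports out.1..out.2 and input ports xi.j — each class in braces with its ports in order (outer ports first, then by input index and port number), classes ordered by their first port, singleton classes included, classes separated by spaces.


{out.1} {out.2, x1.1, x1.2, x3.1} {x2.1, x2.2} {x3.2} {x4.1, x4.2}

Treat the ports identified at gamma as solder joints: merge, then drop.
the subtree at alpha composes to {out.1, x2.1, x2.2} {out.2} {x4.1, x4.2} on (x2, x4); out.j = own outer ports
the subtree at beta composes to {out.1} {out.2, x1.1, x1.2, x3.1} {x3.2} on (x3, x1); out.j = own outer ports
the subtree at gamma composes to {out.1} {out.2, x1.1, x1.2, x3.1} {x2.1, x2.2} {x3.2} {x4.1, x4.2} on (x2, x4, x3, x1); out.j = own outer ports


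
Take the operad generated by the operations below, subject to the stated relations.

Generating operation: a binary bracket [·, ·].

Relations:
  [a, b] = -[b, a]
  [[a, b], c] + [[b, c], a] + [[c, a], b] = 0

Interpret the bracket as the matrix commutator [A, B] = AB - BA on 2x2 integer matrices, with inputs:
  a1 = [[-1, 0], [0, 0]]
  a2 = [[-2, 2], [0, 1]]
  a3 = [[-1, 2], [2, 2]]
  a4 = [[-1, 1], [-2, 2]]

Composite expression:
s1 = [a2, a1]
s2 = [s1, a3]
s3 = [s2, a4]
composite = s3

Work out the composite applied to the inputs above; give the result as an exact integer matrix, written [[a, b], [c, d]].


[[-12, 26], [16, 12]]

[a2, a1] = [[0, 2], [0, 0]]
[[a2, a1], a3] = [[4, 6], [0, -4]]
[[[a2, a1], a3], a4] = [[-12, 26], [16, 12]]


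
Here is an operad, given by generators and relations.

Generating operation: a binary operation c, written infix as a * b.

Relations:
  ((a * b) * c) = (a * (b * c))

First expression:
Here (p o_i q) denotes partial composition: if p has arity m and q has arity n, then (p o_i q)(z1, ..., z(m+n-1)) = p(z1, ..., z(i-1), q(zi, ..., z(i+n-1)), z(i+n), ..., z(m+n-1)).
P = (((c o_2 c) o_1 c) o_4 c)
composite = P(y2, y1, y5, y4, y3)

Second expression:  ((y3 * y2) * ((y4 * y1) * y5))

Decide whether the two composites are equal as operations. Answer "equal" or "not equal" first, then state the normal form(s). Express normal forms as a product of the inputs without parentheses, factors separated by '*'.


not equal; first: y2 * y1 * y5 * y4 * y3; second: y3 * y2 * y4 * y1 * y5

In normal form, the first expression is y2 * y1 * y5 * y4 * y3
In normal form, the second expression is y3 * y2 * y4 * y1 * y5
Distinct normal forms: not equal.


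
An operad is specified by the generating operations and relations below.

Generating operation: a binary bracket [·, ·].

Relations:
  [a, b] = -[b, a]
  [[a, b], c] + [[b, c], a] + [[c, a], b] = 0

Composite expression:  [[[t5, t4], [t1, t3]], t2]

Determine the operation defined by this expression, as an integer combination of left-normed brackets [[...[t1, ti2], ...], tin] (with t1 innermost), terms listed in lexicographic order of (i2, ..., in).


[[[[t1, t3], t4], t5], t2] - [[[[t1, t3], t5], t4], t2]

Antisymmetry and Jacobi reduce to t1-anchored left-normed brackets.
Composite bracket: [[[t5, t4], [t1, t3]], t2]
Under [a, b] = ab - ba we get 16 signed associative words (2^4 = 16).
Words beginning with t1 determine it all:
  the word t1t3t4t5t2 carries sign +1 and contributes +[[[[t1, t3], t4], t5], t2]
  the word t1t3t5t4t2 carries sign -1 and contributes -[[[[t1, t3], t5], t4], t2]


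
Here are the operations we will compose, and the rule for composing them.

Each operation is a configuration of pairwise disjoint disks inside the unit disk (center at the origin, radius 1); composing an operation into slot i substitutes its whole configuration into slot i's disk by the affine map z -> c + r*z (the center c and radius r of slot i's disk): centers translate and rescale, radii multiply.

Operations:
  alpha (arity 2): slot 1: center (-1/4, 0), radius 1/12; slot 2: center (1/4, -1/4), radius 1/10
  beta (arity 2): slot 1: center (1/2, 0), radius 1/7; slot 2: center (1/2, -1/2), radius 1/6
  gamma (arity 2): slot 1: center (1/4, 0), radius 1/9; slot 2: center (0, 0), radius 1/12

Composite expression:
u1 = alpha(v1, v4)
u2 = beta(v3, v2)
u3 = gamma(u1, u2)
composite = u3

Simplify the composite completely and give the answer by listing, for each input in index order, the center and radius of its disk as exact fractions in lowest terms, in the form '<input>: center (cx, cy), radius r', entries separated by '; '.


v1: center (2/9, 0), radius 1/108; v2: center (1/24, -1/24), radius 1/72; v3: center (1/24, 0), radius 1/84; v4: center (5/18, -1/36), radius 1/90


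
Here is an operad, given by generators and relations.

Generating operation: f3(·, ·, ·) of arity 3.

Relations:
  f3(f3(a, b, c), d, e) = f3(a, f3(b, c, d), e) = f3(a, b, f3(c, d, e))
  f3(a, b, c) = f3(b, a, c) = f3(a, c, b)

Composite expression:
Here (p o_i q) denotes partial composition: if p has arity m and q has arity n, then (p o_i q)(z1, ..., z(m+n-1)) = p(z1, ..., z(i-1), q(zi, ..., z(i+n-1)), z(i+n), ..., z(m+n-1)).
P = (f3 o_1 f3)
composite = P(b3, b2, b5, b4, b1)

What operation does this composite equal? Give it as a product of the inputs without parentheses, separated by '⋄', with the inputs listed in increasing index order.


b1 ⋄ b2 ⋄ b3 ⋄ b4 ⋄ b5

Reordering under f3 is free, so list the b-inputs canonically.
f3(b3, b2, b5) reduces to b3 ⋄ b2 ⋄ b5
f3(f3(b3, b2, b5), b4, b1) reduces to b3 ⋄ b2 ⋄ b5 ⋄ b4 ⋄ b1
sorting the factors by input index: b1 ⋄ b2 ⋄ b3 ⋄ b4 ⋄ b5


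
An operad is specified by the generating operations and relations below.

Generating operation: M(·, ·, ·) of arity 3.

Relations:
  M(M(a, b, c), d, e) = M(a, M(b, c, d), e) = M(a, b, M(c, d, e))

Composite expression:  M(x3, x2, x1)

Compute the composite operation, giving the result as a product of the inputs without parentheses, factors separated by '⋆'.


Key point: M is associative — brackets drop, the x-order remains.
M(x3, x2, x1) unparenthesizes to x3 ⋆ x2 ⋆ x1

x3 ⋆ x2 ⋆ x1


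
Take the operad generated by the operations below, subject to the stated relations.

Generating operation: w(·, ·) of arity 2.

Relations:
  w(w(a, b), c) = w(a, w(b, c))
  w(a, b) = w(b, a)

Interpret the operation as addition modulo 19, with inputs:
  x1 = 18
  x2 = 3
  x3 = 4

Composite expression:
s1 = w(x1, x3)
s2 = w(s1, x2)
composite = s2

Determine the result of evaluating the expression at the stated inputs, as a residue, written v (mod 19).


w(x1, x3) = 3
w(w(x1, x3), x2) = 6

6 (mod 19)


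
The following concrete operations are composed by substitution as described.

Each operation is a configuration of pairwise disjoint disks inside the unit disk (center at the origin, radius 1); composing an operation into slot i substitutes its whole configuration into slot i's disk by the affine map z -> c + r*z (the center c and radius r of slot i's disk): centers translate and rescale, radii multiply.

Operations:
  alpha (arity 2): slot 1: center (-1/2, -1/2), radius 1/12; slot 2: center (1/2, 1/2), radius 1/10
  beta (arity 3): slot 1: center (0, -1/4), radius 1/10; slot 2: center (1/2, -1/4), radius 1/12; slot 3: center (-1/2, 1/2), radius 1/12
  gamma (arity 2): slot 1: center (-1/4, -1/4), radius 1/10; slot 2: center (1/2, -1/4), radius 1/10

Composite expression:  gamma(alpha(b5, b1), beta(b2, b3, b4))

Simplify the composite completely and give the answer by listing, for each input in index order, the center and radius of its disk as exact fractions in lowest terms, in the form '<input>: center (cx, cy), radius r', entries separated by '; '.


Affine substitution under gamma: radii multiply and b-centers shift.
tracing b5 down its 2-map path: center (-3/10, -3/10), radius 1/120
tracing b1 down its 2-map path: center (-1/5, -1/5), radius 1/100
tracing b2 down its 2-map path: center (1/2, -11/40), radius 1/100
tracing b3 down its 2-map path: center (11/20, -11/40), radius 1/120
tracing b4 down its 2-map path: center (9/20, -1/5), radius 1/120

b1: center (-1/5, -1/5), radius 1/100; b2: center (1/2, -11/40), radius 1/100; b3: center (11/20, -11/40), radius 1/120; b4: center (9/20, -1/5), radius 1/120; b5: center (-3/10, -3/10), radius 1/120


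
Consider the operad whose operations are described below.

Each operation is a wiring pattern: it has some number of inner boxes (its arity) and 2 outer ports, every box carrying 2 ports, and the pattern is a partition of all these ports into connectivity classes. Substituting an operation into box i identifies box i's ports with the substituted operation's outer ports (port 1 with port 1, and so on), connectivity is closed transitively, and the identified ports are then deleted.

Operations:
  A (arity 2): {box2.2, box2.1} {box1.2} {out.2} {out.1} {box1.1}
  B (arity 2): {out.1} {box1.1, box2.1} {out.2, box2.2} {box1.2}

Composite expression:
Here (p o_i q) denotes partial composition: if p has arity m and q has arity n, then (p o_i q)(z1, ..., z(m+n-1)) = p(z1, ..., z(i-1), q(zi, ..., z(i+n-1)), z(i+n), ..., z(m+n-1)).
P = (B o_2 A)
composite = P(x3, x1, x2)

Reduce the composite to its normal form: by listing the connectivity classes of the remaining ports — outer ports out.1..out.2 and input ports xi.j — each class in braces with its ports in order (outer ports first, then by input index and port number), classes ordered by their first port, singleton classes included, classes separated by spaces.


{out.1} {out.2} {x1.1} {x1.2} {x2.1, x2.2} {x3.1} {x3.2}


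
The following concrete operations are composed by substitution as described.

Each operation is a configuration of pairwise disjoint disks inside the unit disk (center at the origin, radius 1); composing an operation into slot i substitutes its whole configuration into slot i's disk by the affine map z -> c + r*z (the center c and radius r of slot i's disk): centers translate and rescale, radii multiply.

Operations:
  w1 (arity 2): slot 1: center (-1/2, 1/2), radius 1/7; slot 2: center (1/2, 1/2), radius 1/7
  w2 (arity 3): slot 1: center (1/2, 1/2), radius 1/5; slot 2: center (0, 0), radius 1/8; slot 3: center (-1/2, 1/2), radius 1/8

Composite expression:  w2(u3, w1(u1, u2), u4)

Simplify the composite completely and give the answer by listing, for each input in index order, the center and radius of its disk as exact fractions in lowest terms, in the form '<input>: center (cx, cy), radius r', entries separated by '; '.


u1: center (-1/16, 1/16), radius 1/56; u2: center (1/16, 1/16), radius 1/56; u3: center (1/2, 1/2), radius 1/5; u4: center (-1/2, 1/2), radius 1/8

Below w2, radii multiply path by path; the u-disk centers shift.
input u3: applying the 1 nested substitution gives center (1/2, 1/2), radius 1/5
input u1: applying the 2 nested substitutions gives center (-1/16, 1/16), radius 1/56
input u2: applying the 2 nested substitutions gives center (1/16, 1/16), radius 1/56
input u4: applying the 1 nested substitution gives center (-1/2, 1/2), radius 1/8
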